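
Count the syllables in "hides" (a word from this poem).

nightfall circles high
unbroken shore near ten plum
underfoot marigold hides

1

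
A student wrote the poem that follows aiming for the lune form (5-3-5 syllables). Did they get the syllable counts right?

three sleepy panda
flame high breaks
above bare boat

Line 1: three(1) + sleepy(2) + panda(2) = 5 ✓
Line 2: flame(1) + high(1) + breaks(1) = 3 ✓
Line 3: above(2) + bare(1) + boat(1) = 4 (expected 5)

No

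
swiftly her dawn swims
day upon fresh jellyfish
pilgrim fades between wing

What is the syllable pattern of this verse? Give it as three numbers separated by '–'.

5–7–6

Line 1: swiftly(2) + her(1) + dawn(1) + swims(1) = 5
Line 2: day(1) + upon(2) + fresh(1) + jellyfish(3) = 7
Line 3: pilgrim(2) + fades(1) + between(2) + wing(1) = 6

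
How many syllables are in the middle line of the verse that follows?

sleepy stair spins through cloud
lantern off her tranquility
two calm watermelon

The middle line: "lantern off her tranquility": 2+1+1+4 = 8

8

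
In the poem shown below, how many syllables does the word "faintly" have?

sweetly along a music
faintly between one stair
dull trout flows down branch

2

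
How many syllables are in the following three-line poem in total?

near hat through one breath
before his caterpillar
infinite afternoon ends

19

Line 1: near(1) + hat(1) + through(1) + one(1) + breath(1) = 5
Line 2: before(2) + his(1) + caterpillar(4) = 7
Line 3: infinite(3) + afternoon(3) + ends(1) = 7
Total: 5 + 7 + 7 = 19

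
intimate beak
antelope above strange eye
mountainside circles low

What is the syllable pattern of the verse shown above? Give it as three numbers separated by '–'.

4–7–6

Line 1: intimate (3), beak (1) → 4
Line 2: antelope (3), above (2), strange (1), eye (1) → 7
Line 3: mountainside (3), circles (2), low (1) → 6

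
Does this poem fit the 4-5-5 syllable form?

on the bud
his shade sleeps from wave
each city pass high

Line 1: on (1), the (1), bud (1) → 3 (expected 4)
Line 2: his (1), shade (1), sleeps (1), from (1), wave (1) → 5 ✓
Line 3: each (1), city (2), pass (1), high (1) → 5 ✓

No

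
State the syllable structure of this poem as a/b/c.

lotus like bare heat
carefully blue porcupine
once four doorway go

5/7/5

Line 1: lotus(2) + like(1) + bare(1) + heat(1) = 5
Line 2: carefully(3) + blue(1) + porcupine(3) = 7
Line 3: once(1) + four(1) + doorway(2) + go(1) = 5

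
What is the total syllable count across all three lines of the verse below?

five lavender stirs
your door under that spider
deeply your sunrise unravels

Line 1: "five lavender stirs": 1+3+1 = 5
Line 2: "your door under that spider": 1+1+2+1+2 = 7
Line 3: "deeply your sunrise unravels": 2+1+2+3 = 8
Total: 5 + 7 + 8 = 20

20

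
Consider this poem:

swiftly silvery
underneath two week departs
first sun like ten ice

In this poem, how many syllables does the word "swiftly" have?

2

"swiftly" has 2 syllables.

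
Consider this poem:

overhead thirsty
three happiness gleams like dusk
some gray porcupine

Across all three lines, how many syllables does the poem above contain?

Line 1: "overhead thirsty": 3+2 = 5
Line 2: "three happiness gleams like dusk": 1+3+1+1+1 = 7
Line 3: "some gray porcupine": 1+1+3 = 5
Total: 5 + 7 + 5 = 17

17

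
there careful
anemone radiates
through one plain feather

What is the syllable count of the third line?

5

The third line: through(1) + one(1) + plain(1) + feather(2) = 5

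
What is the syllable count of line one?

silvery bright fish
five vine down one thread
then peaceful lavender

5

Line one: silvery (3), bright (1), fish (1) → 5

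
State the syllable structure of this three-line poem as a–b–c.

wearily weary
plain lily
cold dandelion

Line 1: wearily (3), weary (2) → 5
Line 2: plain (1), lily (2) → 3
Line 3: cold (1), dandelion (4) → 5

5–3–5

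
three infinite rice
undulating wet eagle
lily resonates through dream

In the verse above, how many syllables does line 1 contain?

Line 1: three(1) + infinite(3) + rice(1) = 5

5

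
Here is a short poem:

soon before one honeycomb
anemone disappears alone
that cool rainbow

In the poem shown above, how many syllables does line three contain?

Line three: that (1), cool (1), rainbow (2) → 4

4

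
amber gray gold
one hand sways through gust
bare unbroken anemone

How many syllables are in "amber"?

2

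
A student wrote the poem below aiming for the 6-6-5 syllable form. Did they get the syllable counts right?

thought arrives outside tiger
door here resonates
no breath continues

No

Line 1: "thought arrives outside tiger": 1+2+2+2 = 7 (expected 6)
Line 2: "door here resonates": 1+1+3 = 5 (expected 6)
Line 3: "no breath continues": 1+1+3 = 5 ✓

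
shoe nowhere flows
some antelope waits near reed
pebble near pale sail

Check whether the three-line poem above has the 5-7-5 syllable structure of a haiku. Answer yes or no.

No

Line 1: shoe (1), nowhere (2), flows (1) → 4 (expected 5)
Line 2: some (1), antelope (3), waits (1), near (1), reed (1) → 7 ✓
Line 3: pebble (2), near (1), pale (1), sail (1) → 5 ✓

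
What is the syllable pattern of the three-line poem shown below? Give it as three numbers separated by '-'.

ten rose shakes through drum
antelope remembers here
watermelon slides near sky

5-7-7

Line 1: "ten rose shakes through drum": 1+1+1+1+1 = 5
Line 2: "antelope remembers here": 3+3+1 = 7
Line 3: "watermelon slides near sky": 4+1+1+1 = 7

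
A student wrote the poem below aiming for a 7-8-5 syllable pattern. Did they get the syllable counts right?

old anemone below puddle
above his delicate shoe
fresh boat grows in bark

No

Line 1: "old anemone below puddle": 1+4+2+2 = 9 (expected 7)
Line 2: "above his delicate shoe": 2+1+3+1 = 7 (expected 8)
Line 3: "fresh boat grows in bark": 1+1+1+1+1 = 5 ✓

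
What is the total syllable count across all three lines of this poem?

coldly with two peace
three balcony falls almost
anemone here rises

Line 1: "coldly with two peace": 2+1+1+1 = 5
Line 2: "three balcony falls almost": 1+3+1+2 = 7
Line 3: "anemone here rises": 4+1+2 = 7
Total: 5 + 7 + 7 = 19

19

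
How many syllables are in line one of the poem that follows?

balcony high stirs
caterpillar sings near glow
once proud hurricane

Line one: balcony (3), high (1), stirs (1) → 5

5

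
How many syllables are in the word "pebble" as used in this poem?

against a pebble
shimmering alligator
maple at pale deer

2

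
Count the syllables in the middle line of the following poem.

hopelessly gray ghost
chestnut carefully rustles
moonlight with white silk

The middle line: chestnut (2), carefully (3), rustles (2) → 7

7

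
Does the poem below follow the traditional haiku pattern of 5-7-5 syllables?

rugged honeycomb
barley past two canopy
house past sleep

No

Line 1: rugged(2) + honeycomb(3) = 5 ✓
Line 2: barley(2) + past(1) + two(1) + canopy(3) = 7 ✓
Line 3: house(1) + past(1) + sleep(1) = 3 (expected 5)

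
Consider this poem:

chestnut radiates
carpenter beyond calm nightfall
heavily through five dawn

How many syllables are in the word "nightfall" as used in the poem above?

"nightfall" has 2 syllables.

2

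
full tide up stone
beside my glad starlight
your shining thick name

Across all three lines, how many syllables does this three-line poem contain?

Line 1: "full tide up stone": 1+1+1+1 = 4
Line 2: "beside my glad starlight": 2+1+1+2 = 6
Line 3: "your shining thick name": 1+2+1+1 = 5
Total: 4 + 6 + 5 = 15

15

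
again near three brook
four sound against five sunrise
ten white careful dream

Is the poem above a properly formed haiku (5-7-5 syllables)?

Yes

Line 1: again (2), near (1), three (1), brook (1) → 5 ✓
Line 2: four (1), sound (1), against (2), five (1), sunrise (2) → 7 ✓
Line 3: ten (1), white (1), careful (2), dream (1) → 5 ✓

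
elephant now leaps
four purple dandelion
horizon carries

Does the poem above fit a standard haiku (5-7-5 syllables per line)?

Line 1: elephant (3), now (1), leaps (1) → 5 ✓
Line 2: four (1), purple (2), dandelion (4) → 7 ✓
Line 3: horizon (3), carries (2) → 5 ✓

Yes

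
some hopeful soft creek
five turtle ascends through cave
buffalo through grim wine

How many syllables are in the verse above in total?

18

Line 1: "some hopeful soft creek": 1+2+1+1 = 5
Line 2: "five turtle ascends through cave": 1+2+2+1+1 = 7
Line 3: "buffalo through grim wine": 3+1+1+1 = 6
Total: 5 + 7 + 6 = 18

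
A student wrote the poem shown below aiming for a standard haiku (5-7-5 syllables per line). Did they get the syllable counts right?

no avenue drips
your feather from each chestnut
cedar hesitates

Yes

Line 1: no(1) + avenue(3) + drips(1) = 5 ✓
Line 2: your(1) + feather(2) + from(1) + each(1) + chestnut(2) = 7 ✓
Line 3: cedar(2) + hesitates(3) = 5 ✓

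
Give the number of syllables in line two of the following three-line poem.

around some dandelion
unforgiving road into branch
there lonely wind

Line two: "unforgiving road into branch": 4+1+2+1 = 8

8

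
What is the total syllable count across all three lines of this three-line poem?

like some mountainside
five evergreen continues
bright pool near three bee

17

Line 1: "like some mountainside": 1+1+3 = 5
Line 2: "five evergreen continues": 1+3+3 = 7
Line 3: "bright pool near three bee": 1+1+1+1+1 = 5
Total: 5 + 7 + 5 = 17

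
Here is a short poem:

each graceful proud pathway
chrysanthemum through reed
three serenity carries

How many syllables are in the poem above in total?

Line 1: each (1), graceful (2), proud (1), pathway (2) → 6
Line 2: chrysanthemum (4), through (1), reed (1) → 6
Line 3: three (1), serenity (4), carries (2) → 7
Total: 6 + 6 + 7 = 19

19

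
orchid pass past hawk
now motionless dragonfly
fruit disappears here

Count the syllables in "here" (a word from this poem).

1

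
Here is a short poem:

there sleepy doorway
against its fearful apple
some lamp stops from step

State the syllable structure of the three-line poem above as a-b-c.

5-7-5

Line 1: there(1) + sleepy(2) + doorway(2) = 5
Line 2: against(2) + its(1) + fearful(2) + apple(2) = 7
Line 3: some(1) + lamp(1) + stops(1) + from(1) + step(1) = 5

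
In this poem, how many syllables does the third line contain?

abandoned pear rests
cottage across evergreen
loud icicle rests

The third line: loud (1), icicle (3), rests (1) → 5

5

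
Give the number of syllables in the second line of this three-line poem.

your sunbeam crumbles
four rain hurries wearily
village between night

7

The second line: "four rain hurries wearily": 1+1+2+3 = 7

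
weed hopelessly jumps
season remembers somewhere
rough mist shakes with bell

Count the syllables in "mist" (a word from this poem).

1

"mist" has 1 syllable.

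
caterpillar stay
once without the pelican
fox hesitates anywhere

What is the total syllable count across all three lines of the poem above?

19

Line 1: caterpillar (4), stay (1) → 5
Line 2: once (1), without (2), the (1), pelican (3) → 7
Line 3: fox (1), hesitates (3), anywhere (3) → 7
Total: 5 + 7 + 7 = 19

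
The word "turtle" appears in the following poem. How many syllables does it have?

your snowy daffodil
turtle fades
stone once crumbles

2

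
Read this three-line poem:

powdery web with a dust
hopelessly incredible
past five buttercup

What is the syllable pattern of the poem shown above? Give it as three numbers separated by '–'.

Line 1: powdery (3), web (1), with (1), a (1), dust (1) → 7
Line 2: hopelessly (3), incredible (4) → 7
Line 3: past (1), five (1), buttercup (3) → 5

7–7–5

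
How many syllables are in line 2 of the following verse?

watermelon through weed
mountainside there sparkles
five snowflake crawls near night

6

Line 2: mountainside(3) + there(1) + sparkles(2) = 6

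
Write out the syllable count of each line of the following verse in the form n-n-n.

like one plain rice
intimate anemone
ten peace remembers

Line 1: like (1), one (1), plain (1), rice (1) → 4
Line 2: intimate (3), anemone (4) → 7
Line 3: ten (1), peace (1), remembers (3) → 5

4-7-5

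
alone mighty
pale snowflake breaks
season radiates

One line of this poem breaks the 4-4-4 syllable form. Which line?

Line 3

Line 1: alone(2) + mighty(2) = 4 ✓
Line 2: pale(1) + snowflake(2) + breaks(1) = 4 ✓
Line 3: season(2) + radiates(3) = 5 (expected 4)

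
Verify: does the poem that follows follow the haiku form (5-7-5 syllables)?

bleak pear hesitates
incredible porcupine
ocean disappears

Line 1: bleak(1) + pear(1) + hesitates(3) = 5 ✓
Line 2: incredible(4) + porcupine(3) = 7 ✓
Line 3: ocean(2) + disappears(3) = 5 ✓

Yes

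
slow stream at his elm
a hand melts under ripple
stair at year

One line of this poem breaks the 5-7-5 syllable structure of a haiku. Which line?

Line 3

Line 1: slow(1) + stream(1) + at(1) + his(1) + elm(1) = 5 ✓
Line 2: a(1) + hand(1) + melts(1) + under(2) + ripple(2) = 7 ✓
Line 3: stair(1) + at(1) + year(1) = 3 (expected 5)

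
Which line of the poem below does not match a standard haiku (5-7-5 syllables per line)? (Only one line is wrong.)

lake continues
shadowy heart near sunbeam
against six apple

Line 1

Line 1: lake (1), continues (3) → 4 (expected 5)
Line 2: shadowy (3), heart (1), near (1), sunbeam (2) → 7 ✓
Line 3: against (2), six (1), apple (2) → 5 ✓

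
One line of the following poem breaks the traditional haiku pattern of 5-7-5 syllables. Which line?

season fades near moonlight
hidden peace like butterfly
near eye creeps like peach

The first line

Line 1: season (2), fades (1), near (1), moonlight (2) → 6 (expected 5)
Line 2: hidden (2), peace (1), like (1), butterfly (3) → 7 ✓
Line 3: near (1), eye (1), creeps (1), like (1), peach (1) → 5 ✓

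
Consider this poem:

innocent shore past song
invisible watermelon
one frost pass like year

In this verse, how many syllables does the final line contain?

5

The final line: one (1), frost (1), pass (1), like (1), year (1) → 5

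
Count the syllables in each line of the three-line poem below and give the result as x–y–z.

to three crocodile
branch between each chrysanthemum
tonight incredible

5–8–6

Line 1: to(1) + three(1) + crocodile(3) = 5
Line 2: branch(1) + between(2) + each(1) + chrysanthemum(4) = 8
Line 3: tonight(2) + incredible(4) = 6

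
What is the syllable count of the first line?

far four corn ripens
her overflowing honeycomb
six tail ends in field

5

The first line: far(1) + four(1) + corn(1) + ripens(2) = 5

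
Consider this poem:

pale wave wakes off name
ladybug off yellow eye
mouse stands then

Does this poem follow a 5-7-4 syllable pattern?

No

Line 1: pale (1), wave (1), wakes (1), off (1), name (1) → 5 ✓
Line 2: ladybug (3), off (1), yellow (2), eye (1) → 7 ✓
Line 3: mouse (1), stands (1), then (1) → 3 (expected 4)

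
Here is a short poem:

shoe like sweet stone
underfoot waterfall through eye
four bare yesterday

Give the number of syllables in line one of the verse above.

4

Line one: shoe (1), like (1), sweet (1), stone (1) → 4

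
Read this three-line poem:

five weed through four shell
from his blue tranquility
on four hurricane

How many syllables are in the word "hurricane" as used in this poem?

3

"hurricane" has 3 syllables.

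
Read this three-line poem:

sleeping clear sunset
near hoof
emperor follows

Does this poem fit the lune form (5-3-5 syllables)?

Line 1: sleeping(2) + clear(1) + sunset(2) = 5 ✓
Line 2: near(1) + hoof(1) = 2 (expected 3)
Line 3: emperor(3) + follows(2) = 5 ✓

No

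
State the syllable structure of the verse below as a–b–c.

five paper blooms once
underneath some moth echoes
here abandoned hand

Line 1: five (1), paper (2), blooms (1), once (1) → 5
Line 2: underneath (3), some (1), moth (1), echoes (2) → 7
Line 3: here (1), abandoned (3), hand (1) → 5

5–7–5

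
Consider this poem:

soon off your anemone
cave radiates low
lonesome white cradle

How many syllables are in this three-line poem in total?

Line 1: soon(1) + off(1) + your(1) + anemone(4) = 7
Line 2: cave(1) + radiates(3) + low(1) = 5
Line 3: lonesome(2) + white(1) + cradle(2) = 5
Total: 7 + 5 + 5 = 17

17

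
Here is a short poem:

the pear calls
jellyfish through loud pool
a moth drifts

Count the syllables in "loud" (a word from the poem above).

1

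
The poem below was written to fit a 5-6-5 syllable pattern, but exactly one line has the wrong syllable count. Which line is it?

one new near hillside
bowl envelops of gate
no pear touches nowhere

Line 3

Line 1: one(1) + new(1) + near(1) + hillside(2) = 5 ✓
Line 2: bowl(1) + envelops(3) + of(1) + gate(1) = 6 ✓
Line 3: no(1) + pear(1) + touches(2) + nowhere(2) = 6 (expected 5)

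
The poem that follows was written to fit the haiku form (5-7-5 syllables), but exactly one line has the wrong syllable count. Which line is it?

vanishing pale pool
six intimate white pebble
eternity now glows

Line 1: vanishing (3), pale (1), pool (1) → 5 ✓
Line 2: six (1), intimate (3), white (1), pebble (2) → 7 ✓
Line 3: eternity (4), now (1), glows (1) → 6 (expected 5)

The third line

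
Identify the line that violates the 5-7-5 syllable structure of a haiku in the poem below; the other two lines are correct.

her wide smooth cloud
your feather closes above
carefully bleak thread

Line 1: "her wide smooth cloud": 1+1+1+1 = 4 (expected 5)
Line 2: "your feather closes above": 1+2+2+2 = 7 ✓
Line 3: "carefully bleak thread": 3+1+1 = 5 ✓

The first line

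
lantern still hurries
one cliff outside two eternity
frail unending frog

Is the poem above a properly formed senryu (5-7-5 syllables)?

Line 1: lantern(2) + still(1) + hurries(2) = 5 ✓
Line 2: one(1) + cliff(1) + outside(2) + two(1) + eternity(4) = 9 (expected 7)
Line 3: frail(1) + unending(3) + frog(1) = 5 ✓

No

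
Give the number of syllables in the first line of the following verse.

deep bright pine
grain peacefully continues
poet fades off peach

3

The first line: deep(1) + bright(1) + pine(1) = 3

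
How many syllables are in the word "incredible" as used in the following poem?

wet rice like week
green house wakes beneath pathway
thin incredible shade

4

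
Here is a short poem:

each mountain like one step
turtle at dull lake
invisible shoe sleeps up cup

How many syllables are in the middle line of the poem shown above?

The middle line: turtle(2) + at(1) + dull(1) + lake(1) = 5

5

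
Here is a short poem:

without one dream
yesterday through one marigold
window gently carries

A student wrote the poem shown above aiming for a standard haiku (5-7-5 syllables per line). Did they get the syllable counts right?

Line 1: without(2) + one(1) + dream(1) = 4 (expected 5)
Line 2: yesterday(3) + through(1) + one(1) + marigold(3) = 8 (expected 7)
Line 3: window(2) + gently(2) + carries(2) = 6 (expected 5)

No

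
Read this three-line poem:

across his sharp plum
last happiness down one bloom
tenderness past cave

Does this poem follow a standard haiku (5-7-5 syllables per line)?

Line 1: across (2), his (1), sharp (1), plum (1) → 5 ✓
Line 2: last (1), happiness (3), down (1), one (1), bloom (1) → 7 ✓
Line 3: tenderness (3), past (1), cave (1) → 5 ✓

Yes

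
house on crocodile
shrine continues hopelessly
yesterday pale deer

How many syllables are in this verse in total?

17

Line 1: house (1), on (1), crocodile (3) → 5
Line 2: shrine (1), continues (3), hopelessly (3) → 7
Line 3: yesterday (3), pale (1), deer (1) → 5
Total: 5 + 7 + 5 = 17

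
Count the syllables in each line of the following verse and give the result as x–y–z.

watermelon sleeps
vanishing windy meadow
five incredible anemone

Line 1: watermelon (4), sleeps (1) → 5
Line 2: vanishing (3), windy (2), meadow (2) → 7
Line 3: five (1), incredible (4), anemone (4) → 9

5–7–9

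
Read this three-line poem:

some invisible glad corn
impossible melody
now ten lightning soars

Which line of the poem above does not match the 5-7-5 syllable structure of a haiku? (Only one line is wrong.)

Line 1: some(1) + invisible(4) + glad(1) + corn(1) = 7 (expected 5)
Line 2: impossible(4) + melody(3) = 7 ✓
Line 3: now(1) + ten(1) + lightning(2) + soars(1) = 5 ✓

Line 1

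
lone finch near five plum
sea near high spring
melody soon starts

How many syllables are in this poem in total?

Line 1: lone (1), finch (1), near (1), five (1), plum (1) → 5
Line 2: sea (1), near (1), high (1), spring (1) → 4
Line 3: melody (3), soon (1), starts (1) → 5
Total: 5 + 4 + 5 = 14

14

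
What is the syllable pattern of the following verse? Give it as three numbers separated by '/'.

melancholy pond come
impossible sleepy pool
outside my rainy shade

Line 1: melancholy(4) + pond(1) + come(1) = 6
Line 2: impossible(4) + sleepy(2) + pool(1) = 7
Line 3: outside(2) + my(1) + rainy(2) + shade(1) = 6

6/7/6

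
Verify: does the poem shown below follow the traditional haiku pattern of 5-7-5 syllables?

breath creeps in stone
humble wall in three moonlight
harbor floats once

Line 1: breath(1) + creeps(1) + in(1) + stone(1) = 4 (expected 5)
Line 2: humble(2) + wall(1) + in(1) + three(1) + moonlight(2) = 7 ✓
Line 3: harbor(2) + floats(1) + once(1) = 4 (expected 5)

No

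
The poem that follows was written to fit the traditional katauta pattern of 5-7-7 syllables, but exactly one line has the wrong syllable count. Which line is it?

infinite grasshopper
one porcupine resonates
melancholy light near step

Line 1: "infinite grasshopper": 3+3 = 6 (expected 5)
Line 2: "one porcupine resonates": 1+3+3 = 7 ✓
Line 3: "melancholy light near step": 4+1+1+1 = 7 ✓

Line 1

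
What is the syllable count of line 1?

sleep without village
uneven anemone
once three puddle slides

5

Line 1: sleep (1), without (2), village (2) → 5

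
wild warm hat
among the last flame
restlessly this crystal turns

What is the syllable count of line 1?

3

Line 1: wild(1) + warm(1) + hat(1) = 3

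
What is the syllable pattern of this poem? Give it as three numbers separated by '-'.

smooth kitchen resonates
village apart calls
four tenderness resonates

Line 1: "smooth kitchen resonates": 1+2+3 = 6
Line 2: "village apart calls": 2+2+1 = 5
Line 3: "four tenderness resonates": 1+3+3 = 7

6-5-7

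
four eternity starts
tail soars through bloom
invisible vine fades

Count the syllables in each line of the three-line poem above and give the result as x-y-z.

Line 1: four(1) + eternity(4) + starts(1) = 6
Line 2: tail(1) + soars(1) + through(1) + bloom(1) = 4
Line 3: invisible(4) + vine(1) + fades(1) = 6

6-4-6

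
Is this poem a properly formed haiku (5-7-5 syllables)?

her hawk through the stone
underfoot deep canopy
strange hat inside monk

Yes

Line 1: "her hawk through the stone": 1+1+1+1+1 = 5 ✓
Line 2: "underfoot deep canopy": 3+1+3 = 7 ✓
Line 3: "strange hat inside monk": 1+1+2+1 = 5 ✓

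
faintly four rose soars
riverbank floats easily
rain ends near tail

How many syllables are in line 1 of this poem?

Line 1: faintly (2), four (1), rose (1), soars (1) → 5

5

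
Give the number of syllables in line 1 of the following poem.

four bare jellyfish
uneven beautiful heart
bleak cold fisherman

Line 1: four (1), bare (1), jellyfish (3) → 5

5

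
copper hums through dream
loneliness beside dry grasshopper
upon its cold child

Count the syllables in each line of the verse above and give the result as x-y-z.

5-9-5

Line 1: "copper hums through dream": 2+1+1+1 = 5
Line 2: "loneliness beside dry grasshopper": 3+2+1+3 = 9
Line 3: "upon its cold child": 2+1+1+1 = 5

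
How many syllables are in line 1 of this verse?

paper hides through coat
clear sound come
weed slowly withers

Line 1: paper (2), hides (1), through (1), coat (1) → 5

5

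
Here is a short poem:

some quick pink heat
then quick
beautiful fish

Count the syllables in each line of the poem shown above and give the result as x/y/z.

4/2/4

Line 1: some(1) + quick(1) + pink(1) + heat(1) = 4
Line 2: then(1) + quick(1) = 2
Line 3: beautiful(3) + fish(1) = 4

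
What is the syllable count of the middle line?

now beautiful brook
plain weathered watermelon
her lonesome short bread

The middle line: plain(1) + weathered(2) + watermelon(4) = 7

7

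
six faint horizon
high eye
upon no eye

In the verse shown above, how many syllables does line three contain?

Line three: upon(2) + no(1) + eye(1) = 4

4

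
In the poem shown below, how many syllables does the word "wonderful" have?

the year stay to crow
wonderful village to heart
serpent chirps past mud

3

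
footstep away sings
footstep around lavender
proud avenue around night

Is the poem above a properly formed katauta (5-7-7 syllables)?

Yes

Line 1: footstep (2), away (2), sings (1) → 5 ✓
Line 2: footstep (2), around (2), lavender (3) → 7 ✓
Line 3: proud (1), avenue (3), around (2), night (1) → 7 ✓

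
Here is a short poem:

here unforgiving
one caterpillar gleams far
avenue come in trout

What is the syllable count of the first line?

The first line: here (1), unforgiving (4) → 5

5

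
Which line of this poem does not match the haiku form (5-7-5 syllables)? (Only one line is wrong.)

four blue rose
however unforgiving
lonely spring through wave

Line 1: four(1) + blue(1) + rose(1) = 3 (expected 5)
Line 2: however(3) + unforgiving(4) = 7 ✓
Line 3: lonely(2) + spring(1) + through(1) + wave(1) = 5 ✓

Line 1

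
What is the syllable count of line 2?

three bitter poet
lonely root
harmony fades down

Line 2: lonely (2), root (1) → 3

3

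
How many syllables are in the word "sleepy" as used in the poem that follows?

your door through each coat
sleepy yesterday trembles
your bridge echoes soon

2

"sleepy" has 2 syllables.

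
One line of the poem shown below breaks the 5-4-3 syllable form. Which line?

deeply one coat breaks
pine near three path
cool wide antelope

Line 3

Line 1: deeply (2), one (1), coat (1), breaks (1) → 5 ✓
Line 2: pine (1), near (1), three (1), path (1) → 4 ✓
Line 3: cool (1), wide (1), antelope (3) → 5 (expected 3)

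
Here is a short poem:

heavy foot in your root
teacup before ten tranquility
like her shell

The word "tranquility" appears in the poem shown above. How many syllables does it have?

"tranquility" has 4 syllables.

4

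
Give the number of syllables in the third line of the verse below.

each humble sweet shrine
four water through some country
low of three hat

The third line: "low of three hat": 1+1+1+1 = 4

4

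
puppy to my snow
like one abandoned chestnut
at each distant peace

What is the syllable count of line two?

Line two: "like one abandoned chestnut": 1+1+3+2 = 7

7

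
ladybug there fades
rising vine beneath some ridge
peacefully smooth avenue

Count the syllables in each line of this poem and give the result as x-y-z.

5-7-7

Line 1: ladybug(3) + there(1) + fades(1) = 5
Line 2: rising(2) + vine(1) + beneath(2) + some(1) + ridge(1) = 7
Line 3: peacefully(3) + smooth(1) + avenue(3) = 7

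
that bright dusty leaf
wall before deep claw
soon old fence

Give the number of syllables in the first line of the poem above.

5

The first line: that (1), bright (1), dusty (2), leaf (1) → 5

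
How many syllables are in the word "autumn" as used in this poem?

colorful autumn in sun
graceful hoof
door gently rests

2

"autumn" has 2 syllables.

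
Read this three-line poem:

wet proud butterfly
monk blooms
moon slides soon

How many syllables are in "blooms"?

1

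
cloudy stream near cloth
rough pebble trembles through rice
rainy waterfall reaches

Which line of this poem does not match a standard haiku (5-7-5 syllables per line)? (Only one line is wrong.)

Line 1: "cloudy stream near cloth": 2+1+1+1 = 5 ✓
Line 2: "rough pebble trembles through rice": 1+2+2+1+1 = 7 ✓
Line 3: "rainy waterfall reaches": 2+3+2 = 7 (expected 5)

Line 3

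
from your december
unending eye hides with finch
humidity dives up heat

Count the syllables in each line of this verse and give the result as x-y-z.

5-7-7

Line 1: from(1) + your(1) + december(3) = 5
Line 2: unending(3) + eye(1) + hides(1) + with(1) + finch(1) = 7
Line 3: humidity(4) + dives(1) + up(1) + heat(1) = 7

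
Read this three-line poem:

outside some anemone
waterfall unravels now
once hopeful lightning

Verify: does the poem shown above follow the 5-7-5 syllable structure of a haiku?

Line 1: outside(2) + some(1) + anemone(4) = 7 (expected 5)
Line 2: waterfall(3) + unravels(3) + now(1) = 7 ✓
Line 3: once(1) + hopeful(2) + lightning(2) = 5 ✓

No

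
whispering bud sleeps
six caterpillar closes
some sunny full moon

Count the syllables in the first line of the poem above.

The first line: "whispering bud sleeps": 3+1+1 = 5

5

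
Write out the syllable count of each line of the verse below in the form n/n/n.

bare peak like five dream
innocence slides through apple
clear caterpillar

5/7/5

Line 1: "bare peak like five dream": 1+1+1+1+1 = 5
Line 2: "innocence slides through apple": 3+1+1+2 = 7
Line 3: "clear caterpillar": 1+4 = 5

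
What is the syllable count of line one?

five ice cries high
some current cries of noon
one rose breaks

4

Line one: five (1), ice (1), cries (1), high (1) → 4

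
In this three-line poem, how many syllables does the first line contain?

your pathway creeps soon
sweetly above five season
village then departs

5

The first line: your(1) + pathway(2) + creeps(1) + soon(1) = 5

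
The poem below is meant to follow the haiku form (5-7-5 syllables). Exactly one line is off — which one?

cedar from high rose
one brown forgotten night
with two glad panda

Line 1: cedar (2), from (1), high (1), rose (1) → 5 ✓
Line 2: one (1), brown (1), forgotten (3), night (1) → 6 (expected 7)
Line 3: with (1), two (1), glad (1), panda (2) → 5 ✓

The second line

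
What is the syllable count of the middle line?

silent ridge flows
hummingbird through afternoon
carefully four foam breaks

7

The middle line: hummingbird(3) + through(1) + afternoon(3) = 7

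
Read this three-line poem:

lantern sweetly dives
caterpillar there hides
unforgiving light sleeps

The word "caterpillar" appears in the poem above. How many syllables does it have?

4

"caterpillar" has 4 syllables.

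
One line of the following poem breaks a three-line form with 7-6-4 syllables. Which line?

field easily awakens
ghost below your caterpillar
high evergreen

Line 1: field (1), easily (3), awakens (3) → 7 ✓
Line 2: ghost (1), below (2), your (1), caterpillar (4) → 8 (expected 6)
Line 3: high (1), evergreen (3) → 4 ✓

Line 2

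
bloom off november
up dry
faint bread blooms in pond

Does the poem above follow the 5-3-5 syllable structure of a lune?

No

Line 1: "bloom off november": 1+1+3 = 5 ✓
Line 2: "up dry": 1+1 = 2 (expected 3)
Line 3: "faint bread blooms in pond": 1+1+1+1+1 = 5 ✓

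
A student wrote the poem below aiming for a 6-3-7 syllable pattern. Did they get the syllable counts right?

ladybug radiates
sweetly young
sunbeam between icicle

Line 1: ladybug(3) + radiates(3) = 6 ✓
Line 2: sweetly(2) + young(1) = 3 ✓
Line 3: sunbeam(2) + between(2) + icicle(3) = 7 ✓

Yes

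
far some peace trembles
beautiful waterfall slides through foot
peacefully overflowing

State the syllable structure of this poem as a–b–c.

Line 1: "far some peace trembles": 1+1+1+2 = 5
Line 2: "beautiful waterfall slides through foot": 3+3+1+1+1 = 9
Line 3: "peacefully overflowing": 3+4 = 7

5–9–7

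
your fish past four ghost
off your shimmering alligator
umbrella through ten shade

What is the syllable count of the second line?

9

The second line: "off your shimmering alligator": 1+1+3+4 = 9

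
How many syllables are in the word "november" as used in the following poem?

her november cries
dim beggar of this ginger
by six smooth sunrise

3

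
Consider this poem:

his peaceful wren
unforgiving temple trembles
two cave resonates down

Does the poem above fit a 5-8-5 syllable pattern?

No

Line 1: his(1) + peaceful(2) + wren(1) = 4 (expected 5)
Line 2: unforgiving(4) + temple(2) + trembles(2) = 8 ✓
Line 3: two(1) + cave(1) + resonates(3) + down(1) = 6 (expected 5)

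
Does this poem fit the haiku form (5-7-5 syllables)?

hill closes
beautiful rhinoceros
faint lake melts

No

Line 1: hill (1), closes (2) → 3 (expected 5)
Line 2: beautiful (3), rhinoceros (4) → 7 ✓
Line 3: faint (1), lake (1), melts (1) → 3 (expected 5)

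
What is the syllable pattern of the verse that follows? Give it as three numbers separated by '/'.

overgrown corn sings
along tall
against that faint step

5/3/5

Line 1: "overgrown corn sings": 3+1+1 = 5
Line 2: "along tall": 2+1 = 3
Line 3: "against that faint step": 2+1+1+1 = 5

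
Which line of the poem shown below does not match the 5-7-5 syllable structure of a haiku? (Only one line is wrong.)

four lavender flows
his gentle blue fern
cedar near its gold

Line 1: four(1) + lavender(3) + flows(1) = 5 ✓
Line 2: his(1) + gentle(2) + blue(1) + fern(1) = 5 (expected 7)
Line 3: cedar(2) + near(1) + its(1) + gold(1) = 5 ✓

The second line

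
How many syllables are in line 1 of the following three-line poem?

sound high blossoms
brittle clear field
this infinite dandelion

4

Line 1: "sound high blossoms": 1+1+2 = 4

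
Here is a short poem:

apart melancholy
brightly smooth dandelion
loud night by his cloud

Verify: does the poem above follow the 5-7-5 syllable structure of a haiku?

No

Line 1: apart(2) + melancholy(4) = 6 (expected 5)
Line 2: brightly(2) + smooth(1) + dandelion(4) = 7 ✓
Line 3: loud(1) + night(1) + by(1) + his(1) + cloud(1) = 5 ✓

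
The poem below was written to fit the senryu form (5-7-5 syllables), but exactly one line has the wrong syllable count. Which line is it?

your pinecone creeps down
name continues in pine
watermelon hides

Line 2

Line 1: "your pinecone creeps down": 1+2+1+1 = 5 ✓
Line 2: "name continues in pine": 1+3+1+1 = 6 (expected 7)
Line 3: "watermelon hides": 4+1 = 5 ✓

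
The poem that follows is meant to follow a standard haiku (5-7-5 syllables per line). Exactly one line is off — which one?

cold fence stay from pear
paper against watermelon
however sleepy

The second line

Line 1: cold(1) + fence(1) + stay(1) + from(1) + pear(1) = 5 ✓
Line 2: paper(2) + against(2) + watermelon(4) = 8 (expected 7)
Line 3: however(3) + sleepy(2) = 5 ✓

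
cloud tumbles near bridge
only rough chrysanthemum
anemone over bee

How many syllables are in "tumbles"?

2

"tumbles" has 2 syllables.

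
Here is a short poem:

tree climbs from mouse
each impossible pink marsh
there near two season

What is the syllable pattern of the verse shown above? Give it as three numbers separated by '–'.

4–7–5

Line 1: "tree climbs from mouse": 1+1+1+1 = 4
Line 2: "each impossible pink marsh": 1+4+1+1 = 7
Line 3: "there near two season": 1+1+1+2 = 5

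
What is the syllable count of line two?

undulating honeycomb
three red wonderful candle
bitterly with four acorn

Line two: three(1) + red(1) + wonderful(3) + candle(2) = 7

7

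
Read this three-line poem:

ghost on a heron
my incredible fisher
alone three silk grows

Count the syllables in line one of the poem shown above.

5

Line one: ghost (1), on (1), a (1), heron (2) → 5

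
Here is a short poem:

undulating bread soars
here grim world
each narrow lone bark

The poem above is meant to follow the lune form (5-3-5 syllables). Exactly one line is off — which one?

Line 1: undulating (4), bread (1), soars (1) → 6 (expected 5)
Line 2: here (1), grim (1), world (1) → 3 ✓
Line 3: each (1), narrow (2), lone (1), bark (1) → 5 ✓

The first line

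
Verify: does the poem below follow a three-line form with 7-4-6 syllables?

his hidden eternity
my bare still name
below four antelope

Line 1: his (1), hidden (2), eternity (4) → 7 ✓
Line 2: my (1), bare (1), still (1), name (1) → 4 ✓
Line 3: below (2), four (1), antelope (3) → 6 ✓

Yes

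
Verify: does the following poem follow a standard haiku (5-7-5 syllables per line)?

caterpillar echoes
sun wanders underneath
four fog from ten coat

Line 1: caterpillar(4) + echoes(2) = 6 (expected 5)
Line 2: sun(1) + wanders(2) + underneath(3) = 6 (expected 7)
Line 3: four(1) + fog(1) + from(1) + ten(1) + coat(1) = 5 ✓

No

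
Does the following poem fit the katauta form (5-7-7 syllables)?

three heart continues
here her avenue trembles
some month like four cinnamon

Yes

Line 1: three (1), heart (1), continues (3) → 5 ✓
Line 2: here (1), her (1), avenue (3), trembles (2) → 7 ✓
Line 3: some (1), month (1), like (1), four (1), cinnamon (3) → 7 ✓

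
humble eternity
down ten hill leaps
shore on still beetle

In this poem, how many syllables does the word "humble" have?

"humble" has 2 syllables.

2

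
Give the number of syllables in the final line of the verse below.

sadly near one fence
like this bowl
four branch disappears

5

The final line: four(1) + branch(1) + disappears(3) = 5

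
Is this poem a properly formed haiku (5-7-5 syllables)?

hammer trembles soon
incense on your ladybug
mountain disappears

Yes

Line 1: hammer(2) + trembles(2) + soon(1) = 5 ✓
Line 2: incense(2) + on(1) + your(1) + ladybug(3) = 7 ✓
Line 3: mountain(2) + disappears(3) = 5 ✓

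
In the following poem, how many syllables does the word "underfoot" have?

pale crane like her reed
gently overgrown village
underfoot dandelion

"underfoot" has 3 syllables.

3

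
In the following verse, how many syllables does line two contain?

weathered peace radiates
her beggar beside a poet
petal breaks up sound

8

Line two: her (1), beggar (2), beside (2), a (1), poet (2) → 8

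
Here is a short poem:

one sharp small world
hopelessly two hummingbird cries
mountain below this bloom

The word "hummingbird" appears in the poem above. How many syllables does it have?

"hummingbird" has 3 syllables.

3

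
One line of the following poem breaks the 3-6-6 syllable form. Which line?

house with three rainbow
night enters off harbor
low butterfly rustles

The first line

Line 1: "house with three rainbow": 1+1+1+2 = 5 (expected 3)
Line 2: "night enters off harbor": 1+2+1+2 = 6 ✓
Line 3: "low butterfly rustles": 1+3+2 = 6 ✓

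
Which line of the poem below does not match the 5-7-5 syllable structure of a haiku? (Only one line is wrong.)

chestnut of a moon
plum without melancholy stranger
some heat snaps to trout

Line 1: "chestnut of a moon": 2+1+1+1 = 5 ✓
Line 2: "plum without melancholy stranger": 1+2+4+2 = 9 (expected 7)
Line 3: "some heat snaps to trout": 1+1+1+1+1 = 5 ✓

Line 2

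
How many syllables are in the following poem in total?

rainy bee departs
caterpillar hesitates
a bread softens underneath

19

Line 1: "rainy bee departs": 2+1+2 = 5
Line 2: "caterpillar hesitates": 4+3 = 7
Line 3: "a bread softens underneath": 1+1+2+3 = 7
Total: 5 + 7 + 7 = 19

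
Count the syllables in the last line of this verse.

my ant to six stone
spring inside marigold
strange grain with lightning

The last line: "strange grain with lightning": 1+1+1+2 = 5

5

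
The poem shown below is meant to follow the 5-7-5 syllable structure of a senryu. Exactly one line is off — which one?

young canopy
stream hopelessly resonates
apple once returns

The first line

Line 1: young (1), canopy (3) → 4 (expected 5)
Line 2: stream (1), hopelessly (3), resonates (3) → 7 ✓
Line 3: apple (2), once (1), returns (2) → 5 ✓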